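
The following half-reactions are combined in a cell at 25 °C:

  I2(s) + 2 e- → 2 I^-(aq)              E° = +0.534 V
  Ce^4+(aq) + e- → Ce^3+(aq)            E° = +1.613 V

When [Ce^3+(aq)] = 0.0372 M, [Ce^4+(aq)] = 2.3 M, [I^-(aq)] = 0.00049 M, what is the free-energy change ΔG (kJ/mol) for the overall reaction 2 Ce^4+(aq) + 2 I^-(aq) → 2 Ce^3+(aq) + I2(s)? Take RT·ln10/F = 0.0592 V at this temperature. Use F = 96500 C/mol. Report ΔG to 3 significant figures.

With Ce⁴⁺/Ce³⁺ reduced at the cathode, E°cell = +1.613 − (+0.534) = +1.079 V and n = 2.
Here Q = [Ce^3+(aq)]^2 / ([Ce^4+(aq)]^2·[I^-(aq)]^2) = 1.09×10^3 (log Q = 3.037), giving E = +1.079 − (0.0592/2)·(3.037) = +0.9891 V.
Then ΔG = −nFE = −2 × 96500 × +0.9891 J/mol = −191 kJ/mol.

−191 kJ/mol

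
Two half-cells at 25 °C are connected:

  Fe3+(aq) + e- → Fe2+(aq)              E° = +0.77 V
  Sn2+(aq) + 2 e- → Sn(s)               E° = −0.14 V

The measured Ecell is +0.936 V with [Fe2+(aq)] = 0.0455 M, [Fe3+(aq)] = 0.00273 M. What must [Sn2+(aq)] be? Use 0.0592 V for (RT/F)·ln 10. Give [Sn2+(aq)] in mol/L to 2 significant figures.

0.00048 M

The Fe³⁺/Fe²⁺ couple has the larger reduction potential, so it is the cathode: E°cell = +0.77 − (−0.14) = +0.91 V and n = 2.
From the Nernst equation, log Q = n(E° − E)/0.0592 = 2·(+0.91 − (+0.936))/0.0592 = −0.878.
The balanced reaction is 2 Fe3+(aq) + Sn(s) → 2 Fe2+(aq) + Sn2+(aq), so Q = ([Fe2+(aq)]^2·[Sn2+(aq)]) / [Fe3+(aq)]^2.
Solving for the unknown gives log [Sn2+(aq)] = −3.322, so [Sn2+(aq)] ≈ 0.00048 M.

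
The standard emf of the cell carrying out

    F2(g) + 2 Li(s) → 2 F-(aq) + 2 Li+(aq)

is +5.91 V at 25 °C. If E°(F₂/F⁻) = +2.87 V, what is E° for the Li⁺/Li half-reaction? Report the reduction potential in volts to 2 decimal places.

In the reaction as written the F₂/F⁻ couple is reduced (cathode) and Li⁺/Li is oxidized (anode), so E°cell = E°(F₂/F⁻) − E°(Li⁺/Li).
E°(Li⁺/Li) = E°(cathode) − E°cell = +2.87 − (+5.91) = −3.04 V.

−3.04 V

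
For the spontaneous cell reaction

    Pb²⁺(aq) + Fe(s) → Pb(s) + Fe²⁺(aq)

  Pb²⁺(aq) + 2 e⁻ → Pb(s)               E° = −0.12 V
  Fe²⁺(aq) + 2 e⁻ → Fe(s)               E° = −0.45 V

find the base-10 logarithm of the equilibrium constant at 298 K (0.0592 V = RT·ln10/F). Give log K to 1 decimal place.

The Pb²⁺/Pb couple is reduced (cathode); E°cell = −0.12 − (−0.45) = +0.33 V with n = 2.
At equilibrium E = 0, so log K = nE°cell / 0.0592 = (2)(+0.33) / 0.0592 = 11.1.

log K = 11.1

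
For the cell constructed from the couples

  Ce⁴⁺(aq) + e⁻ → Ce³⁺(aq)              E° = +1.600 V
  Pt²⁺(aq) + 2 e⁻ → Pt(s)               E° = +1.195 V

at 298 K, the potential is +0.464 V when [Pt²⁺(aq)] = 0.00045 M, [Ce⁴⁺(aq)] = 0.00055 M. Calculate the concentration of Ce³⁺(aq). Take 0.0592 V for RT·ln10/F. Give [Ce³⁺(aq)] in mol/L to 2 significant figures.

0.0026 M

Ce⁴⁺/Ce³⁺ is the cathode (higher E°); E°cell = +1.600 − (+1.195) = +0.405 V with n = 2.
From the Nernst equation, log Q = n(E° − E)/0.0592 = 2·(+0.405 − (+0.464))/0.0592 = −1.993.
Balancing electrons gives 2 Ce⁴⁺(aq) + Pt(s) → 2 Ce³⁺(aq) + Pt²⁺(aq); thus Q = ([Ce³⁺(aq)]^2·[Pt²⁺(aq)]) / [Ce⁴⁺(aq)]^2.
Isolating [Ce³⁺(aq)] in Q = 10^{−1.993} yields log [Ce³⁺(aq)] = −2.583, i.e. 0.0026 M.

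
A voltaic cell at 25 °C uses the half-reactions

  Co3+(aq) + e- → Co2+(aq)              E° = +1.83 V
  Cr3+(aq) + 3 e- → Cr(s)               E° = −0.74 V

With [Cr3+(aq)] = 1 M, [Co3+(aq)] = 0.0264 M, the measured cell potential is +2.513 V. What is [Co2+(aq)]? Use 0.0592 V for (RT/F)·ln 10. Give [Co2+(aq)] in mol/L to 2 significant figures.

The Co³⁺/Co²⁺ couple has the larger reduction potential, so it is the cathode: E°cell = +1.83 − (−0.74) = +2.57 V and n = 3.
Since E = E° − (0.0592/n)·log Q, log Q = n(E° − E)/0.0592 = 2.889.
Balancing electrons gives 3 Co3+(aq) + Cr(s) → 3 Co2+(aq) + Cr3+(aq); thus Q = ([Co2+(aq)]^3·[Cr3+(aq)]) / [Co3+(aq)]^3.
Substituting the known concentrations and solving, log [Co2+(aq)] = −0.615 and [Co2+(aq)] = 0.24 M.

0.24 M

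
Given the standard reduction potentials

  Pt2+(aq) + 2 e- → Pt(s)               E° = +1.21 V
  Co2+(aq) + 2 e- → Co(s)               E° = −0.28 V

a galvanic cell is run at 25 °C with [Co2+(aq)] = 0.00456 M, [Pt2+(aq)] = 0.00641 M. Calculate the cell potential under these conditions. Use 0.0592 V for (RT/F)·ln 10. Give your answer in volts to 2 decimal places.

Pt²⁺/Pt is reduced (cathode, E° = +1.21 V) and Co²⁺/Co is oxidized (anode).
E°cell = +1.21 − (−0.28) = +1.49 V, with n = 2 electrons transferred.
Balancing gives Pt2+(aq) + Co(s) → Pt(s) + Co2+(aq); hence Q = [Co2+(aq)] / [Pt2+(aq)] = 0.711 (log Q = −0.148).
E = E° − (0.0592/n)·log Q = +1.49 − (0.0592/2)(−0.148) = +1.49 V.

+1.49 V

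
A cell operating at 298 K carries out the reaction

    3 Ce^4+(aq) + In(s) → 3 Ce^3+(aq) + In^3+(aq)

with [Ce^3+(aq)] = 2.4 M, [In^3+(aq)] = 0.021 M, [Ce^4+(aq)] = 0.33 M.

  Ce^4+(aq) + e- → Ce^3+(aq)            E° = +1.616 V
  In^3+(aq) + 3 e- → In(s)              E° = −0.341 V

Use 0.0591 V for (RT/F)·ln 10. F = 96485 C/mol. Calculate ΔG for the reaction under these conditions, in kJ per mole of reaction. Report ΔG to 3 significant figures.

−561 kJ/mol

The standard cell potential is +1.616 − (−0.341) = +1.957 V, with n = 3 electrons in the balanced equation.
The reaction quotient is ([Ce^3+(aq)]^3·[In^3+(aq)]) / [Ce^4+(aq)]^3 = 8.08; by Nernst, E = +1.957 − (0.0591/3)(0.907) = +1.9391 V.
Finally ΔG = −nFE = −(3)(96485 C/mol)(+1.9391 V) = −561 kJ/mol.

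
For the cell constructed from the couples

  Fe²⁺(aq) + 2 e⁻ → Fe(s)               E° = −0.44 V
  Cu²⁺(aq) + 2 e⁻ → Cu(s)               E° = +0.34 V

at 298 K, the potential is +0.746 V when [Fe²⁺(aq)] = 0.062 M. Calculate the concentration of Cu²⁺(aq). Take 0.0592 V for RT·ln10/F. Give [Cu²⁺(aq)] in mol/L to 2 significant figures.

0.0044 M

The Cu²⁺/Cu couple has the larger reduction potential, so it is the cathode: E°cell = +0.34 − (−0.44) = +0.78 V and n = 2.
From the Nernst equation, log Q = n(E° − E)/0.0592 = 2·(+0.78 − (+0.746))/0.0592 = 1.149.
Balancing electrons gives Cu²⁺(aq) + Fe(s) → Cu(s) + Fe²⁺(aq); thus Q = [Fe²⁺(aq)] / [Cu²⁺(aq)].
Substituting the known concentrations and solving, log [Cu²⁺(aq)] = −2.357 and [Cu²⁺(aq)] = 0.0044 M.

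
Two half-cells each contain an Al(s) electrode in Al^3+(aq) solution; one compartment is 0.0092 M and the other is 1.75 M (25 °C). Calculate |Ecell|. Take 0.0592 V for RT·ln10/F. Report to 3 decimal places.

0.045 V

For a concentration cell E°cell = 0, since both electrodes use the same couple.
The compartment with the higher Al^3+(aq) concentration (1.75 M) acts as the cathode; ions are reduced there and produced at the dilute (0.0092 M) anode.
With n = 3, Ecell = −(0.0592/3)·log([dilute]/[conc]) = −(0.0592/3)·log(0.0092/1.75) = +0.045 V.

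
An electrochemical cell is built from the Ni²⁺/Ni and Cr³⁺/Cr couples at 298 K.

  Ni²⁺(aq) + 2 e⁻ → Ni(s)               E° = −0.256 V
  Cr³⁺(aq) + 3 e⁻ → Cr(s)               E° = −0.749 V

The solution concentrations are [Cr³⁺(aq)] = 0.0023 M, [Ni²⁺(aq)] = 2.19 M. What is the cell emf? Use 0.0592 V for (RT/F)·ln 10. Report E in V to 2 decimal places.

+0.56 V

The Ni²⁺/Ni couple has the more positive E°, so it is the cathode; Cr³⁺/Cr is the anode.
E°cell = E°cat − E°an = −0.256 − (−0.749) = +0.493 V; n = 6.
The balanced reaction is 3 Ni²⁺(aq) + 2 Cr(s) → 3 Ni(s) + 2 Cr³⁺(aq), so Q = [Cr³⁺(aq)]^2 / [Ni²⁺(aq)]^3 = 5.04×10^−7 and log Q = −6.298.
Applying E = E° − (RT ln10/nF)·log Q gives +0.493 − (0.0592/6)(−6.298) = +0.56 V.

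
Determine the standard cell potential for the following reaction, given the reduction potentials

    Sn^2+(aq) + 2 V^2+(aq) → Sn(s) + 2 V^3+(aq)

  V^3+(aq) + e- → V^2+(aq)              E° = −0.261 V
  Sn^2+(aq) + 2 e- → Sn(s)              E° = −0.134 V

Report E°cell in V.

+0.127 V

Sn^2+(aq) gains electrons, so the Sn²⁺/Sn couple is the cathode; the V³⁺/V²⁺ couple is the anode.
E°cell = E°(cathode) − E°(anode) = −0.134 − (−0.261) = +0.127 V.
The positive value indicates the reaction is spontaneous as written.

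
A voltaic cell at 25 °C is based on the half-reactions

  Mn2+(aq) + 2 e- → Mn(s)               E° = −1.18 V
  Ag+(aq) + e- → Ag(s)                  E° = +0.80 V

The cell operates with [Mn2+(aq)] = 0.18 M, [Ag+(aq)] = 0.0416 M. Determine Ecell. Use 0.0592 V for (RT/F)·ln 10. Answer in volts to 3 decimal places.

+1.920 V

Ag⁺/Ag is reduced (cathode, E° = +0.80 V) and Mn²⁺/Mn is oxidized (anode).
E°cell = E°cat − E°an = +0.80 − (−1.18) = +1.98 V; n = 2.
Balancing gives 2 Ag+(aq) + Mn(s) → 2 Ag(s) + Mn2+(aq); hence Q = [Mn2+(aq)] / [Ag+(aq)]^2 = 104 (log Q = 2.017).
E = E° − (0.0592/n)·log Q = +1.98 − (0.0592/2)(2.017) = +1.920 V.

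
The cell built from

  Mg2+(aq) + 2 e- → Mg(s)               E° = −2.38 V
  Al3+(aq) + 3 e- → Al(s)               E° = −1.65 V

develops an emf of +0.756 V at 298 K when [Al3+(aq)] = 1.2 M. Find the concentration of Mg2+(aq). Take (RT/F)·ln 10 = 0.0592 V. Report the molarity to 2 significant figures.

0.15 M

With Al³⁺/Al at the cathode and Mg²⁺/Mg at the anode, E°cell = −1.65 − (−2.38) = +0.73 V (n = 6).
Since E = E° − (0.0592/n)·log Q, log Q = n(E° − E)/0.0592 = −2.635.
Balancing electrons gives 2 Al3+(aq) + 3 Mg(s) → 2 Al(s) + 3 Mg2+(aq); thus Q = [Mg2+(aq)]^3 / [Al3+(aq)]^2.
Isolating [Mg2+(aq)] in Q = 10^{−2.635} yields log [Mg2+(aq)] = −0.826, i.e. 0.15 M.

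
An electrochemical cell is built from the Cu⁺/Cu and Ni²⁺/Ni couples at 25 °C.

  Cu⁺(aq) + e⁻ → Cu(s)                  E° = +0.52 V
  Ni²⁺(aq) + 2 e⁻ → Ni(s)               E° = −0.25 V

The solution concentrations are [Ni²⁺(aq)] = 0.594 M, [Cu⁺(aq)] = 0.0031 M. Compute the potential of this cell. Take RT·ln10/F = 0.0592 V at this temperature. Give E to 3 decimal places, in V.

The Cu⁺/Cu couple has the more positive E°, so it is the cathode; Ni²⁺/Ni is the anode.
E°cell = E°cat − E°an = +0.52 − (−0.25) = +0.77 V; n = 2.
For the overall reaction 2 Cu⁺(aq) + Ni(s) → 2 Cu(s) + Ni²⁺(aq), Q = [Ni²⁺(aq)] / [Cu⁺(aq)]^2 = 6.18×10^4, giving log Q = 4.791.
E = E° − (0.0592/n)·log Q = +0.77 − (0.0592/2)(4.791) = +0.628 V.

+0.628 V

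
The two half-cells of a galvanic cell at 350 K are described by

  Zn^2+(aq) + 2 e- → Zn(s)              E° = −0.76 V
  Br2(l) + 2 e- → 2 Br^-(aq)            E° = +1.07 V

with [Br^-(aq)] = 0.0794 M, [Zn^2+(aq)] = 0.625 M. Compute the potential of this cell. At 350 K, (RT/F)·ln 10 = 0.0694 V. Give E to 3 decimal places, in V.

+1.913 V

The Br₂/Br⁻ couple has the more positive E°, so it is the cathode; Zn²⁺/Zn is the anode.
The standard potential is +1.07 − (−0.76) = +1.83 V and the balanced reaction transfers n = 2 electrons.
For the overall reaction Br2(l) + Zn(s) → 2 Br^-(aq) + Zn^2+(aq), Q = [Br^-(aq)]^2·[Zn^2+(aq)] = 0.00394, giving log Q = −2.404.
E = E° − (0.0694/n)·log Q = +1.83 − (0.0694/2)(−2.404) = +1.913 V.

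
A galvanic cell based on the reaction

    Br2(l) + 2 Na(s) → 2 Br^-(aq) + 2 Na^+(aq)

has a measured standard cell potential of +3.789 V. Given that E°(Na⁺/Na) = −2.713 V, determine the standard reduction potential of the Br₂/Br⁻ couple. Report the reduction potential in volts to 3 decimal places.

In the reaction as written the Br₂/Br⁻ couple is reduced (cathode) and Na⁺/Na is oxidized (anode), so E°cell = E°(Br₂/Br⁻) − E°(Na⁺/Na).
E°(Br₂/Br⁻) = E°cell + E°(anode) = +3.789 + (−2.713) = +1.076 V.

+1.076 V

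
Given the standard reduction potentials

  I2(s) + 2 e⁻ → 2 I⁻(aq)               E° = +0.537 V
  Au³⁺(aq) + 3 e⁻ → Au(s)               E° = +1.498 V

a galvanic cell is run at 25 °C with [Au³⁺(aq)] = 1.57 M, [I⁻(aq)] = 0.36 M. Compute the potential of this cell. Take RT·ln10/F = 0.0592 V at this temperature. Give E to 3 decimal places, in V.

The Au³⁺/Au couple has the more positive E°, so it is the cathode; I₂/I⁻ is the anode.
E°cell = +1.498 − (+0.537) = +0.961 V, with n = 6 electrons transferred.
For the overall reaction 2 Au³⁺(aq) + 6 I⁻(aq) → 2 Au(s) + 3 I2(s), Q = 1 / ([Au³⁺(aq)]^2·[I⁻(aq)]^6) = 186, giving log Q = 2.270.
E = E° − (0.0592/n)·log Q = +0.961 − (0.0592/6)(2.270) = +0.939 V.

+0.939 V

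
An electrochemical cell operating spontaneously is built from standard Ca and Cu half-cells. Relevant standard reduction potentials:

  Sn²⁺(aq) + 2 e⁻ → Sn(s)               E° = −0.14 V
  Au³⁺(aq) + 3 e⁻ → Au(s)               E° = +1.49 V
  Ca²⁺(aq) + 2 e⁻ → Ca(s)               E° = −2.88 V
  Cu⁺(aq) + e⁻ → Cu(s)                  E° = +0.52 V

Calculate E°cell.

+3.40 V

Of the two couples in this cell, the one with the more positive reduction potential is reduced at the cathode: here that is Cu⁺/Cu (+0.52 V); Ca²⁺/Ca (−2.88 V) is the anode.
E°cell = E°(cathode) − E°(anode) = +0.52 − (−2.88) = +3.40 V.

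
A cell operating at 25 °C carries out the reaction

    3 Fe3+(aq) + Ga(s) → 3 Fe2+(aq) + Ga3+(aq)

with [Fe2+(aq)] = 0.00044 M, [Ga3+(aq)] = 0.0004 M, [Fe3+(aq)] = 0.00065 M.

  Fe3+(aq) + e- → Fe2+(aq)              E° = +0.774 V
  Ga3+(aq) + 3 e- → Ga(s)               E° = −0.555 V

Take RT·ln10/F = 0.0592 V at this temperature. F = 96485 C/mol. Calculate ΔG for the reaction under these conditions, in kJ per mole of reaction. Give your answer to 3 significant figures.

−407 kJ/mol

The standard cell potential is +0.774 − (−0.555) = +1.329 V, with n = 3 electrons in the balanced equation.
The reaction quotient is ([Fe2+(aq)]^3·[Ga3+(aq)]) / [Fe3+(aq)]^3 = 0.000124; by Nernst, E = +1.329 − (0.0592/3)(−3.906) = +1.4061 V.
Then ΔG = −nFE = −3 × 96485 × +1.4061 J/mol = −407 kJ/mol.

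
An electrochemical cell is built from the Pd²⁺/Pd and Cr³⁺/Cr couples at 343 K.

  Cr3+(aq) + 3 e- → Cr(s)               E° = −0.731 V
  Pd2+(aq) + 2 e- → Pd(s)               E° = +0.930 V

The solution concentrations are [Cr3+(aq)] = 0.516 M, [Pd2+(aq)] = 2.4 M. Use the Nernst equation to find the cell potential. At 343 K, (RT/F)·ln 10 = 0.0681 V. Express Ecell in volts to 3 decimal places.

+1.680 V

The Pd²⁺/Pd couple has the more positive E°, so it is the cathode; Cr³⁺/Cr is the anode.
E°cell = E°cat − E°an = +0.930 − (−0.731) = +1.661 V; n = 6.
The balanced reaction is 3 Pd2+(aq) + 2 Cr(s) → 3 Pd(s) + 2 Cr3+(aq), so Q = [Cr3+(aq)]^2 / [Pd2+(aq)]^3 = 0.0193 and log Q = −1.715.
E = E° − (0.0681/n)·log Q = +1.661 − (0.0681/6)(−1.715) = +1.680 V.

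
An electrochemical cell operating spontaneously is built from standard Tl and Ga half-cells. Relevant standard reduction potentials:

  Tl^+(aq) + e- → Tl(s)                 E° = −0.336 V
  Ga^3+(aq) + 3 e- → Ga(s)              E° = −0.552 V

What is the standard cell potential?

The Tl⁺/Tl couple has the higher E°, so Tl ion is reduced (cathode) and Ga is oxidized (anode).
E°cell = E°(cathode) − E°(anode) = −0.336 − (−0.552) = +0.216 V.

+0.216 V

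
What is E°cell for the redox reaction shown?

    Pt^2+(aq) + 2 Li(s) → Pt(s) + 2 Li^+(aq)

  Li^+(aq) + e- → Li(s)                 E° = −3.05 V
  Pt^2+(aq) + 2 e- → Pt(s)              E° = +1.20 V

+4.25 V

In the reaction as written, Pt^2+(aq) is reduced (cathode) and Li^+(aq) is produced by oxidation at the anode.
E°cell = E°(cathode) − E°(anode) = +1.20 − (−3.05) = +4.25 V.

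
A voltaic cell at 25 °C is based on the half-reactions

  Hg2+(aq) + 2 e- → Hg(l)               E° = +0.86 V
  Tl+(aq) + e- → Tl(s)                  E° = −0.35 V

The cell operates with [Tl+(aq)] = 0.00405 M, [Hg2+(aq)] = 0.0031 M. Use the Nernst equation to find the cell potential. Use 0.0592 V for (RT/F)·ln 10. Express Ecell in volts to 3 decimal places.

Since E°(Hg²⁺/Hg) > E°(Tl⁺/Tl), Hg²⁺/Hg serves as the cathode.
The standard potential is +0.86 − (−0.35) = +1.21 V and the balanced reaction transfers n = 2 electrons.
Balancing gives Hg2+(aq) + 2 Tl(s) → Hg(l) + 2 Tl+(aq); hence Q = [Tl+(aq)]^2 / [Hg2+(aq)] = 0.00529 (log Q = −2.276).
E = E° − (0.0592/n)·log Q = +1.21 − (0.0592/2)(−2.276) = +1.277 V.

+1.277 V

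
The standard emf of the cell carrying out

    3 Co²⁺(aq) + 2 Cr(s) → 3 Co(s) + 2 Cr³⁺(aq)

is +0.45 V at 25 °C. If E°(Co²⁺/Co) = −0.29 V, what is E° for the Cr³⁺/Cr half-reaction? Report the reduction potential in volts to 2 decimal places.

−0.74 V

In the reaction as written the Co²⁺/Co couple is reduced (cathode) and Cr³⁺/Cr is oxidized (anode), so E°cell = E°(Co²⁺/Co) − E°(Cr³⁺/Cr).
E°(Cr³⁺/Cr) = E°(cathode) − E°cell = −0.29 − (+0.45) = −0.74 V.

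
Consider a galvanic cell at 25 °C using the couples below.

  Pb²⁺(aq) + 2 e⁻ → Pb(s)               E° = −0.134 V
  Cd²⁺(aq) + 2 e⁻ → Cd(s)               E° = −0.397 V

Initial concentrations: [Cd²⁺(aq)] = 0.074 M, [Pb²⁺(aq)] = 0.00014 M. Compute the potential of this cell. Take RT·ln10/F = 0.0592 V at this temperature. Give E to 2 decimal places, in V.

Since E°(Pb²⁺/Pb) > E°(Cd²⁺/Cd), Pb²⁺/Pb serves as the cathode.
The standard potential is −0.134 − (−0.397) = +0.263 V and the balanced reaction transfers n = 2 electrons.
For the overall reaction Pb²⁺(aq) + Cd(s) → Pb(s) + Cd²⁺(aq), Q = [Cd²⁺(aq)] / [Pb²⁺(aq)] = 529, giving log Q = 2.723.
E = E° − (0.0592/n)·log Q = +0.263 − (0.0592/2)(2.723) = +0.18 V.

+0.18 V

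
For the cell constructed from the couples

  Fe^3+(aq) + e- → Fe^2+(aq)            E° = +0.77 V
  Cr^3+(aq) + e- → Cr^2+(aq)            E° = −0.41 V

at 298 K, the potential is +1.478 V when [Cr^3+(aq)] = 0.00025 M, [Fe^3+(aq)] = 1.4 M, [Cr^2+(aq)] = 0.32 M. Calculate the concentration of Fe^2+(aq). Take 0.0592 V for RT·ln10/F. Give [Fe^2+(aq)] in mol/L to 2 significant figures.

0.017 M

Fe³⁺/Fe²⁺ is the cathode (higher E°); E°cell = +0.77 − (−0.41) = +1.18 V with n = 1.
Since E = E° − (0.0592/n)·log Q, log Q = n(E° − E)/0.0592 = −5.034.
The balanced reaction is Fe^3+(aq) + Cr^2+(aq) → Fe^2+(aq) + Cr^3+(aq), so Q = ([Fe^2+(aq)]·[Cr^3+(aq)]) / ([Fe^3+(aq)]·[Cr^2+(aq)]).
Solving for the unknown gives log [Fe^2+(aq)] = −1.781, so [Fe^2+(aq)] ≈ 0.017 M.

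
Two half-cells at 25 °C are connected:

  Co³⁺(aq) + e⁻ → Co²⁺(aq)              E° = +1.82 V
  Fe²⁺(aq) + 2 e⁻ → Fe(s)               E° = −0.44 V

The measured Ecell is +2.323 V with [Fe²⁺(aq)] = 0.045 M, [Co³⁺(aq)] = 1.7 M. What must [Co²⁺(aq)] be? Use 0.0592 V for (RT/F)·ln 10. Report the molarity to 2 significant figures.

0.69 M

The Co³⁺/Co²⁺ couple has the larger reduction potential, so it is the cathode: E°cell = +1.82 − (−0.44) = +2.26 V and n = 2.
Since E = E° − (0.0592/n)·log Q, log Q = n(E° − E)/0.0592 = −2.128.
Balancing electrons gives 2 Co³⁺(aq) + Fe(s) → 2 Co²⁺(aq) + Fe²⁺(aq); thus Q = ([Co²⁺(aq)]^2·[Fe²⁺(aq)]) / [Co³⁺(aq)]^2.
Isolating [Co²⁺(aq)] in Q = 10^{−2.128} yields log [Co²⁺(aq)] = −0.160, i.e. 0.69 M.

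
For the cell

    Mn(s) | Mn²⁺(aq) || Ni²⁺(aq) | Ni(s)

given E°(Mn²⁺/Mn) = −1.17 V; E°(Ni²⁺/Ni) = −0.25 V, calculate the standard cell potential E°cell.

By convention the left-hand electrode in cell notation is the anode (oxidation) and the right-hand electrode is the cathode (reduction).
E°cell = E°(right) − E°(left) = −0.25 − (−1.17) = +0.92 V.

+0.92 V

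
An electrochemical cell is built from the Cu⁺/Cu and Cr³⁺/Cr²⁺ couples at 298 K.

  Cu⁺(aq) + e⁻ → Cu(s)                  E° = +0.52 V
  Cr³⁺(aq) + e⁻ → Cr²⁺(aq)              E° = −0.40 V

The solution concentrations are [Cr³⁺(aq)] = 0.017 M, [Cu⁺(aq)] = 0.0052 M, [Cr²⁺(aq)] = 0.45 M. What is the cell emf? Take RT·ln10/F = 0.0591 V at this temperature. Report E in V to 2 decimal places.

+0.87 V

Cu⁺/Cu is reduced (cathode, E° = +0.52 V) and Cr³⁺/Cr²⁺ is oxidized (anode).
E°cell = E°cat − E°an = +0.52 − (−0.40) = +0.92 V; n = 1.
Balancing gives Cu⁺(aq) + Cr²⁺(aq) → Cu(s) + Cr³⁺(aq); hence Q = [Cr³⁺(aq)] / ([Cu⁺(aq)]·[Cr²⁺(aq)]) = 7.26 (log Q = 0.861).
Applying E = E° − (RT ln10/nF)·log Q gives +0.92 − (0.0591/1)(0.861) = +0.87 V.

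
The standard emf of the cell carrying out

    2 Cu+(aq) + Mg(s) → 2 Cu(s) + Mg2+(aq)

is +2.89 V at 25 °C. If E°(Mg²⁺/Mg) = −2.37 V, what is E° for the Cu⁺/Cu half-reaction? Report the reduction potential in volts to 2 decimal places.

In the reaction as written the Cu⁺/Cu couple is reduced (cathode) and Mg²⁺/Mg is oxidized (anode), so E°cell = E°(Cu⁺/Cu) − E°(Mg²⁺/Mg).
E°(Cu⁺/Cu) = E°cell + E°(anode) = +2.89 + (−2.37) = +0.52 V.

+0.52 V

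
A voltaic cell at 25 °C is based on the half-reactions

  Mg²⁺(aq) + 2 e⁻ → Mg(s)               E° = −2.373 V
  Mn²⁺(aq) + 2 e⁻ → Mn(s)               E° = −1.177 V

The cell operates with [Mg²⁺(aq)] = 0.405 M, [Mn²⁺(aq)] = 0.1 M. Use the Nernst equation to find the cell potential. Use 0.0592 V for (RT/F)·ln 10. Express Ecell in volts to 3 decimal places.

The Mn²⁺/Mn couple has the more positive E°, so it is the cathode; Mg²⁺/Mg is the anode.
E°cell = E°cat − E°an = −1.177 − (−2.373) = +1.196 V; n = 2.
For the overall reaction Mn²⁺(aq) + Mg(s) → Mn(s) + Mg²⁺(aq), Q = [Mg²⁺(aq)] / [Mn²⁺(aq)] = 4.05, giving log Q = 0.607.
Applying E = E° − (RT ln10/nF)·log Q gives +1.196 − (0.0592/2)(0.607) = +1.178 V.

+1.178 V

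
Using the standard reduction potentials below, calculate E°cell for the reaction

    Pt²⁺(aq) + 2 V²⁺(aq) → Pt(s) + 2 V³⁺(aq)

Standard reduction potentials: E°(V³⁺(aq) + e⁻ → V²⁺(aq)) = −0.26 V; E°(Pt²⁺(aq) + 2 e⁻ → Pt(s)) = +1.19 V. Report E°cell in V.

+1.45 V

In the reaction as written, Pt²⁺(aq) is reduced (cathode) and V³⁺(aq) is produced by oxidation at the anode.
E°cell = E°(cathode) − E°(anode) = +1.19 − (−0.26) = +1.45 V.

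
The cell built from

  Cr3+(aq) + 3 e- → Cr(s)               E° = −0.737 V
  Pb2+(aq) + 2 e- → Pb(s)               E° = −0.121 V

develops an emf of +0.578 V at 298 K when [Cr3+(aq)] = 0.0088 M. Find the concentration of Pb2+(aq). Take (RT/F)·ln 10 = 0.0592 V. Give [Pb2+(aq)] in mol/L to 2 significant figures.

The Pb²⁺/Pb couple has the larger reduction potential, so it is the cathode: E°cell = −0.121 − (−0.737) = +0.616 V and n = 6.
Rearranging E = E° − (0.0592/n)·log Q gives log Q = 6(+0.616 − (+0.578))/0.0592 = 3.851.
For 3 Pb2+(aq) + 2 Cr(s) → 3 Pb(s) + 2 Cr3+(aq), the reaction quotient is Q = [Cr3+(aq)]^2 / [Pb2+(aq)]^3.
Solving for the unknown gives log [Pb2+(aq)] = −2.654, so [Pb2+(aq)] ≈ 0.0022 M.

0.0022 M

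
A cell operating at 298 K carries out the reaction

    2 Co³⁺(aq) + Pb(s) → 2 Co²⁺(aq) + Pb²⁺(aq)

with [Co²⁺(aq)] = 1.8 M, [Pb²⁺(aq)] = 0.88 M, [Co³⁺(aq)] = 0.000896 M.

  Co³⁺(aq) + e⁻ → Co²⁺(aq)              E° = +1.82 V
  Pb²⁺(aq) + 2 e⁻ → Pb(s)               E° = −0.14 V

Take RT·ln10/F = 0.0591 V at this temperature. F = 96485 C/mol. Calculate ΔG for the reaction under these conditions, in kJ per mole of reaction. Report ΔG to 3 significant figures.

−341 kJ/mol

E°cell = +1.82 − (−0.14) = +1.96 V; the balanced reaction transfers n = 2 electrons.
Q = ([Co²⁺(aq)]^2·[Pb²⁺(aq)]) / [Co³⁺(aq)]^2 = 3.55×10^6, so log Q = 6.550 and E = +1.96 − (0.0591/2)(6.550) = +1.7664 V.
Then ΔG = −nFE = −2 × 96485 × +1.7664 J/mol = −341 kJ/mol.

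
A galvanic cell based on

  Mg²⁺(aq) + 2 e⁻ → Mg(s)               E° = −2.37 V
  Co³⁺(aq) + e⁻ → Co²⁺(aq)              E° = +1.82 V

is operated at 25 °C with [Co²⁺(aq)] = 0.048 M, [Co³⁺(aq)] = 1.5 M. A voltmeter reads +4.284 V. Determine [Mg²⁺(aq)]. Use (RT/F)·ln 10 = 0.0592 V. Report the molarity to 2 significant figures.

0.65 M

With Co³⁺/Co²⁺ at the cathode and Mg²⁺/Mg at the anode, E°cell = +1.82 − (−2.37) = +4.19 V (n = 2).
From the Nernst equation, log Q = n(E° − E)/0.0592 = 2·(+4.19 − (+4.284))/0.0592 = −3.176.
For 2 Co³⁺(aq) + Mg(s) → 2 Co²⁺(aq) + Mg²⁺(aq), the reaction quotient is Q = ([Co²⁺(aq)]^2·[Mg²⁺(aq)]) / [Co³⁺(aq)]^2.
Substituting the known concentrations and solving, log [Mg²⁺(aq)] = −0.186 and [Mg²⁺(aq)] = 0.65 M.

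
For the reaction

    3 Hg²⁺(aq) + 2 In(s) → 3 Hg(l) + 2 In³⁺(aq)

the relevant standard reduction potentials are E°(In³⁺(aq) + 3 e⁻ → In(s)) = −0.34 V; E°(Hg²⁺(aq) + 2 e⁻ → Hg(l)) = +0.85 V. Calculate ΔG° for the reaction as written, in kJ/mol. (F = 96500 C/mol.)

−689 kJ/mol

In the reaction as written Hg²⁺(aq) is reduced, so the Hg²⁺/Hg couple is the cathode and In³⁺/In is the anode.
E°cell = +0.85 − (−0.34) = +1.19 V; balancing electrons gives n = 6.
ΔG° = −nFE°cell = −(6)(96500)(+1.19) J/mol = −689 kJ/mol.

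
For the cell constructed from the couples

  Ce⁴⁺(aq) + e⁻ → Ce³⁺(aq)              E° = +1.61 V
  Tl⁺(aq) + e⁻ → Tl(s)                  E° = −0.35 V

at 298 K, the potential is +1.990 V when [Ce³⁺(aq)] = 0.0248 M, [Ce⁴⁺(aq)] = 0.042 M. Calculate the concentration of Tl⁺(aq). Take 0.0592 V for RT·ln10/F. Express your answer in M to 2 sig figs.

0.53 M

The Ce⁴⁺/Ce³⁺ couple has the larger reduction potential, so it is the cathode: E°cell = +1.61 − (−0.35) = +1.96 V and n = 1.
Since E = E° − (0.0592/n)·log Q, log Q = n(E° − E)/0.0592 = −0.507.
Balancing electrons gives Ce⁴⁺(aq) + Tl(s) → Ce³⁺(aq) + Tl⁺(aq); thus Q = ([Ce³⁺(aq)]·[Tl⁺(aq)]) / [Ce⁴⁺(aq)].
Solving for the unknown gives log [Tl⁺(aq)] = −0.278, so [Tl⁺(aq)] ≈ 0.53 M.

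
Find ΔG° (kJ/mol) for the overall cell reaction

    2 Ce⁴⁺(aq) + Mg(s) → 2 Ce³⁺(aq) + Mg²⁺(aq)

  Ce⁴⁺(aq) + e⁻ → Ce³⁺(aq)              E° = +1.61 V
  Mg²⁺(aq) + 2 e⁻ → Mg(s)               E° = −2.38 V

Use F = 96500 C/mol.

In the reaction as written Ce⁴⁺(aq) is reduced, so the Ce⁴⁺/Ce³⁺ couple is the cathode and Mg²⁺/Mg is the anode.
E°cell = +1.61 − (−2.38) = +3.99 V; balancing electrons gives n = 2.
ΔG° = −nFE°cell = −(2)(96500)(+3.99) J/mol = −770 kJ/mol.

−770 kJ/mol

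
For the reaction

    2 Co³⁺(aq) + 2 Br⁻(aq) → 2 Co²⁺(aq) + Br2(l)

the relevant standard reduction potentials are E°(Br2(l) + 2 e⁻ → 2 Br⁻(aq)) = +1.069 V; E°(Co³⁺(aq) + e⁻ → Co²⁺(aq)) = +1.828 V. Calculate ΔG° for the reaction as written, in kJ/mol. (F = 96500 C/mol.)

In the reaction as written Co³⁺(aq) is reduced, so the Co³⁺/Co²⁺ couple is the cathode and Br₂/Br⁻ is the anode.
E°cell = +1.828 − (+1.069) = +0.759 V; balancing electrons gives n = 2.
ΔG° = −nFE°cell = −(2)(96500)(+0.759) J/mol = −146 kJ/mol.

−146 kJ/mol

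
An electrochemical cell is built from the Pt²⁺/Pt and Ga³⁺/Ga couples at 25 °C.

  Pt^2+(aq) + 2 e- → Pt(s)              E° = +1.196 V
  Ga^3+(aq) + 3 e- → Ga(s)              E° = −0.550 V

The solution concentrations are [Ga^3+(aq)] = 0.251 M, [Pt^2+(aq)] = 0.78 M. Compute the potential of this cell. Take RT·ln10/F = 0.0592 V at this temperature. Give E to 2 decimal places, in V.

Pt²⁺/Pt is reduced (cathode, E° = +1.196 V) and Ga³⁺/Ga is oxidized (anode).
E°cell = +1.196 − (−0.550) = +1.746 V, with n = 6 electrons transferred.
Balancing gives 3 Pt^2+(aq) + 2 Ga(s) → 3 Pt(s) + 2 Ga^3+(aq); hence Q = [Ga^3+(aq)]^2 / [Pt^2+(aq)]^3 = 0.133 (log Q = −0.877).
By the Nernst equation, E = +1.746 − (0.0592/6)·(−0.877) = +1.75 V.

+1.75 V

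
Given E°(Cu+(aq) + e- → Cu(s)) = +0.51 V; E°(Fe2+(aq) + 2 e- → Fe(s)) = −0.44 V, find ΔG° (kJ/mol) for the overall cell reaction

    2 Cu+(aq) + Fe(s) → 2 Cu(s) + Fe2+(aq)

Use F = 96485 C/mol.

−183 kJ/mol

In the reaction as written Cu+(aq) is reduced, so the Cu⁺/Cu couple is the cathode and Fe²⁺/Fe is the anode.
E°cell = +0.51 − (−0.44) = +0.95 V; balancing electrons gives n = 2.
ΔG° = −nFE°cell = −(2)(96485)(+0.95) J/mol = −183 kJ/mol.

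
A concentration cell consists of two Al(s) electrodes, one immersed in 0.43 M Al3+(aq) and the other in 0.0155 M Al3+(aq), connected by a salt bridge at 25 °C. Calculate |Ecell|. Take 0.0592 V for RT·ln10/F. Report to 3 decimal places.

0.028 V

For a concentration cell E°cell = 0, since both electrodes use the same couple.
The compartment with the higher Al3+(aq) concentration (0.43 M) acts as the cathode; ions are reduced there and produced at the dilute (0.0155 M) anode.
With n = 3, Ecell = −(0.0592/3)·log([dilute]/[conc]) = −(0.0592/3)·log(0.0155/0.43) = +0.028 V.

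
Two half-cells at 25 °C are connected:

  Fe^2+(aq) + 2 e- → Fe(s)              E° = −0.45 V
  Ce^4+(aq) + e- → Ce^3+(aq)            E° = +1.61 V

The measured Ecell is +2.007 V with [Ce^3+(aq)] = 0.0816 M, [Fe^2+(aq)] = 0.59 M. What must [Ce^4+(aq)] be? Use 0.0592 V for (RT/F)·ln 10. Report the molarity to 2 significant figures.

0.0080 M

With Ce⁴⁺/Ce³⁺ at the cathode and Fe²⁺/Fe at the anode, E°cell = +1.61 − (−0.45) = +2.06 V (n = 2).
From the Nernst equation, log Q = n(E° − E)/0.0592 = 2·(+2.06 − (+2.007))/0.0592 = 1.791.
For 2 Ce^4+(aq) + Fe(s) → 2 Ce^3+(aq) + Fe^2+(aq), the reaction quotient is Q = ([Ce^3+(aq)]^2·[Fe^2+(aq)]) / [Ce^4+(aq)]^2.
Substituting the known concentrations and solving, log [Ce^4+(aq)] = −2.098 and [Ce^4+(aq)] = 0.0080 M.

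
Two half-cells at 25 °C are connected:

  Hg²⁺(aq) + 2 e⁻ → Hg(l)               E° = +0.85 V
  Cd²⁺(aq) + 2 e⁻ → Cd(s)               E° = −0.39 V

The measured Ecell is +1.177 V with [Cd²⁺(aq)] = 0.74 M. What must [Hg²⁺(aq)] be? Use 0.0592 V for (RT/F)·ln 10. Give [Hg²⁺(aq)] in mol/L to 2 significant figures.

With Hg²⁺/Hg at the cathode and Cd²⁺/Cd at the anode, E°cell = +0.85 − (−0.39) = +1.24 V (n = 2).
Rearranging E = E° − (0.0592/n)·log Q gives log Q = 2(+1.24 − (+1.177))/0.0592 = 2.128.
The balanced reaction is Hg²⁺(aq) + Cd(s) → Hg(l) + Cd²⁺(aq), so Q = [Cd²⁺(aq)] / [Hg²⁺(aq)].
Solving for the unknown gives log [Hg²⁺(aq)] = −2.259, so [Hg²⁺(aq)] ≈ 0.0055 M.

0.0055 M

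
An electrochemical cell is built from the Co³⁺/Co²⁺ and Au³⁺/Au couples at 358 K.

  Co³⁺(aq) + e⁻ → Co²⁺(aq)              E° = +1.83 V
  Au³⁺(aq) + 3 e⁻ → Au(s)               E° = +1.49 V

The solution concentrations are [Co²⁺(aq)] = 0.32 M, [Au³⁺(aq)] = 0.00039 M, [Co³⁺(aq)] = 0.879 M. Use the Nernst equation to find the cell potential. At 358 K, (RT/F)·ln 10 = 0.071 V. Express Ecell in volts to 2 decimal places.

+0.45 V

Since E°(Co³⁺/Co²⁺) > E°(Au³⁺/Au), Co³⁺/Co²⁺ serves as the cathode.
The standard potential is +1.83 − (+1.49) = +0.34 V and the balanced reaction transfers n = 3 electrons.
The balanced reaction is 3 Co³⁺(aq) + Au(s) → 3 Co²⁺(aq) + Au³⁺(aq), so Q = ([Co²⁺(aq)]^3·[Au³⁺(aq)]) / [Co³⁺(aq)]^3 = 1.88×10^−5 and log Q = −4.725.
E = E° − (0.071/n)·log Q = +0.34 − (0.071/3)(−4.725) = +0.45 V.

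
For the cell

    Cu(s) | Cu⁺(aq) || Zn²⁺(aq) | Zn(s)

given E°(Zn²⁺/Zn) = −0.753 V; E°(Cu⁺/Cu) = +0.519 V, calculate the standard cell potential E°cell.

By convention the left-hand electrode in cell notation is the anode (oxidation) and the right-hand electrode is the cathode (reduction).
E°cell = E°(right) − E°(left) = −0.753 − (+0.519) = −1.272 V.
The negative sign shows that, as written, the cell would require an external voltage to drive the reaction.

−1.272 V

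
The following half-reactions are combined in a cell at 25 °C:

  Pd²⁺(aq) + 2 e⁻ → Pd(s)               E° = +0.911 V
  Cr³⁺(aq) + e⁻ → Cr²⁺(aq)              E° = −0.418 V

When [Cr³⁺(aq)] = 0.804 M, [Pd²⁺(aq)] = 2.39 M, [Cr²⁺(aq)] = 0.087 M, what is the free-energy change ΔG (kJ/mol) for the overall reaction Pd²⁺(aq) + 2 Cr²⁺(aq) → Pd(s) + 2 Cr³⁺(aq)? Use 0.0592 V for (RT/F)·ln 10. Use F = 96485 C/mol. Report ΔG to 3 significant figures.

−248 kJ/mol

With Pd²⁺/Pd reduced at the cathode, E°cell = +0.911 − (−0.418) = +1.329 V and n = 2.
Q = [Cr³⁺(aq)]^2 / ([Pd²⁺(aq)]·[Cr²⁺(aq)]^2) = 35.7, so log Q = 1.553 and E = +1.329 − (0.0592/2)(1.553) = +1.2830 V.
Then ΔG = −nFE = −2 × 96485 × +1.2830 J/mol = −248 kJ/mol.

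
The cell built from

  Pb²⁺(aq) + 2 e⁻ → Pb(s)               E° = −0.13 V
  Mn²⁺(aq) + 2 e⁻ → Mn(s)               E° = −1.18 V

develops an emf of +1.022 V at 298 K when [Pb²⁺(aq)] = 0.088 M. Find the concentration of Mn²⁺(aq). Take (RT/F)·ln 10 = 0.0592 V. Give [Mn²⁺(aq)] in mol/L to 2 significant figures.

Pb²⁺/Pb is the cathode (higher E°); E°cell = −0.13 − (−1.18) = +1.05 V with n = 2.
From the Nernst equation, log Q = n(E° − E)/0.0592 = 2·(+1.05 − (+1.022))/0.0592 = 0.946.
The balanced reaction is Pb²⁺(aq) + Mn(s) → Pb(s) + Mn²⁺(aq), so Q = [Mn²⁺(aq)] / [Pb²⁺(aq)].
Isolating [Mn²⁺(aq)] in Q = 10^{0.946} yields log [Mn²⁺(aq)] = −0.110, i.e. 0.78 M.

0.78 M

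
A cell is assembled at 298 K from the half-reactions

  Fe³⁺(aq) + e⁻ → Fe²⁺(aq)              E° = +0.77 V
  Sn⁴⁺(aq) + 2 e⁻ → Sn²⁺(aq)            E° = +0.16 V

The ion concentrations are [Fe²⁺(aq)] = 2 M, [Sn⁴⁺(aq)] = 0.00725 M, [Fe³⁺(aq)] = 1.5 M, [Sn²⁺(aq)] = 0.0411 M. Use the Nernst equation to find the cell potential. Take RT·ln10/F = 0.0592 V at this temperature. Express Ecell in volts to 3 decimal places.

+0.625 V

The Fe³⁺/Fe²⁺ couple has the more positive E°, so it is the cathode; Sn⁴⁺/Sn²⁺ is the anode.
E°cell = E°cat − E°an = +0.77 − (+0.16) = +0.61 V; n = 2.
Balancing gives 2 Fe³⁺(aq) + Sn²⁺(aq) → 2 Fe²⁺(aq) + Sn⁴⁺(aq); hence Q = ([Fe²⁺(aq)]^2·[Sn⁴⁺(aq)]) / ([Fe³⁺(aq)]^2·[Sn²⁺(aq)]) = 0.314 (log Q = −0.504).
Applying E = E° − (RT ln10/nF)·log Q gives +0.61 − (0.0592/2)(−0.504) = +0.625 V.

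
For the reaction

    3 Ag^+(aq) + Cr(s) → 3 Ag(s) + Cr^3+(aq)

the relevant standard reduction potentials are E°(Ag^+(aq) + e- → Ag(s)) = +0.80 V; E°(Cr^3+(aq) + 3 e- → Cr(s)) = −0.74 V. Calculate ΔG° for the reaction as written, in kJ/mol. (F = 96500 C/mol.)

In the reaction as written Ag^+(aq) is reduced, so the Ag⁺/Ag couple is the cathode and Cr³⁺/Cr is the anode.
E°cell = +0.80 − (−0.74) = +1.54 V; balancing electrons gives n = 3.
ΔG° = −nFE°cell = −(3)(96500)(+1.54) J/mol = −446 kJ/mol.

−446 kJ/mol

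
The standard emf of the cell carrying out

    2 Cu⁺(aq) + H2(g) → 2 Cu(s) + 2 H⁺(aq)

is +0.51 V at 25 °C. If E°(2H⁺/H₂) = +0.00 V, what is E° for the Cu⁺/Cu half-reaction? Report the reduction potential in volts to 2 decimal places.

In the reaction as written the Cu⁺/Cu couple is reduced (cathode) and 2H⁺/H₂ is oxidized (anode), so E°cell = E°(Cu⁺/Cu) − E°(2H⁺/H₂).
E°(Cu⁺/Cu) = E°cell + E°(anode) = +0.51 + (+0.00) = +0.51 V.

+0.51 V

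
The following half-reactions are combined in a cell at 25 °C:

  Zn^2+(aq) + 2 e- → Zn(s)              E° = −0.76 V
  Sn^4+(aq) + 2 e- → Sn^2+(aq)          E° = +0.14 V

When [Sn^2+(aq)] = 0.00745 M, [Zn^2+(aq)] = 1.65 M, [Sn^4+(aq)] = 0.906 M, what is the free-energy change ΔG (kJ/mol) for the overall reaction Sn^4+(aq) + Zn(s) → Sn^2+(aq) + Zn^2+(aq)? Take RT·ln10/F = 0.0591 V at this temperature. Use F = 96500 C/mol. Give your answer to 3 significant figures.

−184 kJ/mol

With Sn⁴⁺/Sn²⁺ reduced at the cathode, E°cell = +0.14 − (−0.76) = +0.90 V and n = 2.
The reaction quotient is ([Sn^2+(aq)]·[Zn^2+(aq)]) / [Sn^4+(aq)] = 0.0136; by Nernst, E = +0.90 − (0.0591/2)(−1.867) = +0.9552 V.
ΔG = −nFE = −(2)(96500)(+0.9552) J/mol = −184 kJ/mol.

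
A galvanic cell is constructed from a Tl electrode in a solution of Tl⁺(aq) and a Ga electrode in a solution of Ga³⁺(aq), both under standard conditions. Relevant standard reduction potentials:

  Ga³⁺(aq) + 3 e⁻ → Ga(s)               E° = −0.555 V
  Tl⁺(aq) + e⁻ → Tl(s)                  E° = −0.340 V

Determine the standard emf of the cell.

+0.215 V

Of the two couples in this cell, the one with the more positive reduction potential is reduced at the cathode: here that is Tl⁺/Tl (−0.340 V); Ga³⁺/Ga (−0.555 V) is the anode.
E°cell = E°(cathode) − E°(anode) = −0.340 − (−0.555) = +0.215 V.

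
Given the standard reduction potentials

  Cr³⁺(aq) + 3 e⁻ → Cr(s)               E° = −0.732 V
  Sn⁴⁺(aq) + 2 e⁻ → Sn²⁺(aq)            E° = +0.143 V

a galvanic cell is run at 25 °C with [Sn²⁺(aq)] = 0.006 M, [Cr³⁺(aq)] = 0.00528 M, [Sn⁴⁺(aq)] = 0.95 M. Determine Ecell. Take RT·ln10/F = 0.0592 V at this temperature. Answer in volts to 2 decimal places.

Since E°(Sn⁴⁺/Sn²⁺) > E°(Cr³⁺/Cr), Sn⁴⁺/Sn²⁺ serves as the cathode.
E°cell = +0.143 − (−0.732) = +0.875 V, with n = 6 electrons transferred.
The balanced reaction is 3 Sn⁴⁺(aq) + 2 Cr(s) → 3 Sn²⁺(aq) + 2 Cr³⁺(aq), so Q = ([Sn²⁺(aq)]^3·[Cr³⁺(aq)]^2) / [Sn⁴⁺(aq)]^3 = 7.02×10^−12 and log Q = −11.153.
By the Nernst equation, E = +0.875 − (0.0592/6)·(−11.153) = +0.99 V.

+0.99 V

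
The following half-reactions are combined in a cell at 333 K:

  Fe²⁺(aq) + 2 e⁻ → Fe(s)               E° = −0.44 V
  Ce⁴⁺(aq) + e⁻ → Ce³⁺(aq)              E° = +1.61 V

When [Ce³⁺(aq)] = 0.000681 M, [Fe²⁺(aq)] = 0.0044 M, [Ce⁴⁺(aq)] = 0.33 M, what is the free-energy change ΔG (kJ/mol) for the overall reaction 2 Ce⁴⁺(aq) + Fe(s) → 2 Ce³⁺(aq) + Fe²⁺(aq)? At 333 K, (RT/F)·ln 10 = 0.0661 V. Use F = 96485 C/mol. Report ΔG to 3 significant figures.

The standard cell potential is +1.61 − (−0.44) = +2.05 V, with n = 2 electrons in the balanced equation.
Here Q = ([Ce³⁺(aq)]^2·[Fe²⁺(aq)]) / [Ce⁴⁺(aq)]^2 = 1.87×10^−8 (log Q = −7.727), giving E = +2.05 − (0.0661/2)·(−7.727) = +2.3054 V.
Then ΔG = −nFE = −2 × 96485 × +2.3054 J/mol = −445 kJ/mol.

−445 kJ/mol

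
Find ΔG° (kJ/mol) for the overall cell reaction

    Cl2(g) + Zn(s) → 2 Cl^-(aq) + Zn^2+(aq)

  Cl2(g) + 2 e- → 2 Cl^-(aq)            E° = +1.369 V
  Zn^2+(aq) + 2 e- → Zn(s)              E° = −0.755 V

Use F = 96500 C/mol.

In the reaction as written Cl2(g) is reduced, so the Cl₂/Cl⁻ couple is the cathode and Zn²⁺/Zn is the anode.
E°cell = +1.369 − (−0.755) = +2.124 V; balancing electrons gives n = 2.
ΔG° = −nFE°cell = −(2)(96500)(+2.124) J/mol = −410 kJ/mol.

−410 kJ/mol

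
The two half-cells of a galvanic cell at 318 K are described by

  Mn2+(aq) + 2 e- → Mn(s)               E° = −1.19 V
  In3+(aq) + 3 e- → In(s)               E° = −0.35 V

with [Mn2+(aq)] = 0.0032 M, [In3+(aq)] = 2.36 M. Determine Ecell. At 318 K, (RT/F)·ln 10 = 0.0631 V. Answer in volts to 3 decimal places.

+0.927 V

In³⁺/In is reduced (cathode, E° = −0.35 V) and Mn²⁺/Mn is oxidized (anode).
E°cell = −0.35 − (−1.19) = +0.84 V, with n = 6 electrons transferred.
Balancing gives 2 In3+(aq) + 3 Mn(s) → 2 In(s) + 3 Mn2+(aq); hence Q = [Mn2+(aq)]^3 / [In3+(aq)]^2 = 5.88×10^−9 (log Q = −8.230).
Applying E = E° − (RT ln10/nF)·log Q gives +0.84 − (0.0631/6)(−8.230) = +0.927 V.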